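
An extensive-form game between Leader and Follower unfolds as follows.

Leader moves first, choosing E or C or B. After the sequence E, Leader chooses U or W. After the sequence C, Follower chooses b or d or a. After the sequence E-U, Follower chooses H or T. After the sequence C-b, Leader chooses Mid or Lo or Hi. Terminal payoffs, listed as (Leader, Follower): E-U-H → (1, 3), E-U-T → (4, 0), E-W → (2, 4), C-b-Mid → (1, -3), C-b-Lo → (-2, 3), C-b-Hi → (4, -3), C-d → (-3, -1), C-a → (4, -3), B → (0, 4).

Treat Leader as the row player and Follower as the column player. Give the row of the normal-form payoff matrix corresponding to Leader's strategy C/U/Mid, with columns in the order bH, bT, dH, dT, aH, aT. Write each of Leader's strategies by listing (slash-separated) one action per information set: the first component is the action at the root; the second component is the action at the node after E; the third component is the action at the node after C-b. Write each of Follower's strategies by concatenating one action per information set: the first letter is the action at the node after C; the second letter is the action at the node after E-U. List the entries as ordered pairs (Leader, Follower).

vs bH: Leader plays C → Follower plays b at [C] → Leader plays Mid at [C-b] → (1, -3)
vs bT: Leader plays C → Follower plays b at [C] → Leader plays Mid at [C-b] → (1, -3)
vs dH: Leader plays C → Follower plays d at [C] → (-3, -1)
vs dT: Leader plays C → Follower plays d at [C] → (-3, -1)
vs aH: Leader plays C → Follower plays a at [C] → (4, -3)
vs aT: Leader plays C → Follower plays a at [C] → (4, -3)

(1,-3) (1,-3) (-3,-1) (-3,-1) (4,-3) (4,-3)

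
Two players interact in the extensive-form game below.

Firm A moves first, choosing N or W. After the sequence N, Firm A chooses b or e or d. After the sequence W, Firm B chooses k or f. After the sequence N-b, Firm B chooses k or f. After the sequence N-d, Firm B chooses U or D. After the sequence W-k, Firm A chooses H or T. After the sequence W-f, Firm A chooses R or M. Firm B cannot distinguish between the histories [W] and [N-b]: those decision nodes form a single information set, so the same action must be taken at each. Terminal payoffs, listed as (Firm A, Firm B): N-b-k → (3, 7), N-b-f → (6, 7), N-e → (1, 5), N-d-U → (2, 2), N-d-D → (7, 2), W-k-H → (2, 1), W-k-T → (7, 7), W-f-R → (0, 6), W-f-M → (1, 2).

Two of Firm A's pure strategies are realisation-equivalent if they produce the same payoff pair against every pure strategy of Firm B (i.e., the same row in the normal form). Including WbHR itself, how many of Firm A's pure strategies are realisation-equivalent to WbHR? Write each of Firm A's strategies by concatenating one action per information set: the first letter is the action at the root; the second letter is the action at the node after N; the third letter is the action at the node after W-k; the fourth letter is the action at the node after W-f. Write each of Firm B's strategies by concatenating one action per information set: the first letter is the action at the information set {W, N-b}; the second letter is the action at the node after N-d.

3

Row for WbHR (columns kU, kD, fU, fD): (2,1) (2,1) (0,6) (0,6).
Under WbHR, Firm A's choice at the node after N can never be reached regardless of what Firm B does, so varying those choices leaves every outcome unchanged.
Holding the reachable choices fixed and varying the unreachable one freely already gives 3 equivalent strategies.
No other strategy reproduces this row, so those 3 are the full class: WbHR, WeHR, WdHR.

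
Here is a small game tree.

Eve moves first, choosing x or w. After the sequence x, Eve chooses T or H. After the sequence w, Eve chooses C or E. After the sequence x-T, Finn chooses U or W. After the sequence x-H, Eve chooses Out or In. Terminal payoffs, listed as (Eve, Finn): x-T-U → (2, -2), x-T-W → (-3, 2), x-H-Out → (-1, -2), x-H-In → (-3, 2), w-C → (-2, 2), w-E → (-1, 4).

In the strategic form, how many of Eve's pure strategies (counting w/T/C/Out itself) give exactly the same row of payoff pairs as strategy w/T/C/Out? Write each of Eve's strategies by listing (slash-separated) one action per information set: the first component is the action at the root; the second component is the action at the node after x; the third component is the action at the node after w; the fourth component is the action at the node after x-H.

4

Row for w/T/C/Out (columns U, W): (-2,2) (-2,2).
Under w/T/C/Out, Eve's choice at the node after x and at the node after x-H can never be reached regardless of what Finn does, so varying those choices leaves every outcome unchanged.
Holding the reachable choices fixed and varying the unreachable ones freely already gives 2 × 2 = 4 equivalent strategies.
No other strategy reproduces this row, so those 4 are the full class: w/T/C/Out, w/T/C/In, w/H/C/Out, w/H/C/In.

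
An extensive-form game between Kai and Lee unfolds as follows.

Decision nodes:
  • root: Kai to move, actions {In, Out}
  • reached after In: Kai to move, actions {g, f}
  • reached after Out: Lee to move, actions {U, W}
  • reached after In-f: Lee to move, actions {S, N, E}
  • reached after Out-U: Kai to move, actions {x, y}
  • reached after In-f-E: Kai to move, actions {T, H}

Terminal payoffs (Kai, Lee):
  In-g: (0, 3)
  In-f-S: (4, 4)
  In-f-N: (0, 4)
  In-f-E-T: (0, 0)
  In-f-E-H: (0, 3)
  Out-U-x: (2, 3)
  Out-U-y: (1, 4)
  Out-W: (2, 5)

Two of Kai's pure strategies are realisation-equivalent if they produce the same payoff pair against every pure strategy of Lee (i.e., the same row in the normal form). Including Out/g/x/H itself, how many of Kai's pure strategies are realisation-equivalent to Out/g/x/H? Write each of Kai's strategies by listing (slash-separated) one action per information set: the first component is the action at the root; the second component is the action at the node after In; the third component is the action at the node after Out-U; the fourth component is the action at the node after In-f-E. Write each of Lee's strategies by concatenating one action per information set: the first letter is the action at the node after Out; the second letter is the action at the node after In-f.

Row for Out/g/x/H (columns US, UN, UE, WS, WN, WE): (2,3) (2,3) (2,3) (2,5) (2,5) (2,5).
Under Out/g/x/H, Kai's choice at the node after In and at the node after In-f-E can never be reached regardless of what Lee does, so varying those choices leaves every outcome unchanged.
Holding the reachable choices fixed and varying the unreachable ones freely already gives 2 × 2 = 4 equivalent strategies.
No other strategy reproduces this row, so those 4 are the full class: Out/g/x/T, Out/g/x/H, Out/f/x/T, Out/f/x/H.

4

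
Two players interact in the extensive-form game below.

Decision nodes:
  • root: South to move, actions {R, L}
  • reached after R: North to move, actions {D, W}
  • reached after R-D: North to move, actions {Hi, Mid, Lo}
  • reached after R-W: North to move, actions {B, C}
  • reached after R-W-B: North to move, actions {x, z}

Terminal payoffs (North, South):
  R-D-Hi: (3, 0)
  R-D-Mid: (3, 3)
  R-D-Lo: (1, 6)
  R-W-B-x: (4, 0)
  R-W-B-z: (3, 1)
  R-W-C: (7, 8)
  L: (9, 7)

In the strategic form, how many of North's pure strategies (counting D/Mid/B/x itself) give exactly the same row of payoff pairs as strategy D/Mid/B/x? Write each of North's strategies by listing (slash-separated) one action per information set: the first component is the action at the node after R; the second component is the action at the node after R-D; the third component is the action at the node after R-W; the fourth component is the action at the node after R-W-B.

4

Row for D/Mid/B/x (columns R, L): (3,3) (9,7).
Under D/Mid/B/x, North's choice at the node after R-W and at the node after R-W-B can never be reached regardless of what South does, so varying those choices leaves every outcome unchanged.
Holding the reachable choices fixed and varying the unreachable ones freely already gives 2 × 2 = 4 equivalent strategies.
No other strategy reproduces this row, so those 4 are the full class: D/Mid/B/x, D/Mid/B/z, D/Mid/C/x, D/Mid/C/z.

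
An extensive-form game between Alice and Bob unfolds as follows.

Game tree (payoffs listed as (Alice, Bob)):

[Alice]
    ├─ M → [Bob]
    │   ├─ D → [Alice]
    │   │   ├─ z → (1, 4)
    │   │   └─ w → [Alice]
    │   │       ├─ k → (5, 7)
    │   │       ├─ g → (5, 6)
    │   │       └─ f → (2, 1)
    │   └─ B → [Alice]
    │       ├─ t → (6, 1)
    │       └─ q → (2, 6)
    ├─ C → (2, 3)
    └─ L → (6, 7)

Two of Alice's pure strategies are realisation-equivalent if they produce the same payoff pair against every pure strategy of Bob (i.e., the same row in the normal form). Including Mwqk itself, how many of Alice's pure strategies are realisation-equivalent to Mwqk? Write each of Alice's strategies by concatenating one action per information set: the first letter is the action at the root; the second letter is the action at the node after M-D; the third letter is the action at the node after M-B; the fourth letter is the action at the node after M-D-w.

1

Row for Mwqk (columns D, B): (5,7) (2,6).
Every one of Alice's information sets is on the play path for some reply by Bob when Alice follows Mwqk.
Changing the action at any of them therefore changes at least one column, so only Mwqk itself gives this row.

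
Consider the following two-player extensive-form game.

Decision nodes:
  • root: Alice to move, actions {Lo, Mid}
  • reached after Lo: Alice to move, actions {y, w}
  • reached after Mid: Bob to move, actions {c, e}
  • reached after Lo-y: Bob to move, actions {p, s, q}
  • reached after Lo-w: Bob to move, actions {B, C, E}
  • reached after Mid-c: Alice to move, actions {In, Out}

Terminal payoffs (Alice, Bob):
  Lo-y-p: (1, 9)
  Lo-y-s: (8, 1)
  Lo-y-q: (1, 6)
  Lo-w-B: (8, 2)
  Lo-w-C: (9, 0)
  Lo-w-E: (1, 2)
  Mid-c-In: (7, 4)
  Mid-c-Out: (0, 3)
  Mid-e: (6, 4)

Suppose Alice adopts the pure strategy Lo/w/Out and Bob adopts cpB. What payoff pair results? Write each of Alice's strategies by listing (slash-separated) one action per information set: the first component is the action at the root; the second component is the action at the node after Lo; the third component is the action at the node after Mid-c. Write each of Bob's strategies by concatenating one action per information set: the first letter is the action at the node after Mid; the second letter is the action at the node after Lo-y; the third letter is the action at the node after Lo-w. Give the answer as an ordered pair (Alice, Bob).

Trace the play path from the root:
  Alice plays Lo
  Alice plays w at [Lo]
  Bob plays B at [Lo-w]
→ terminal payoff (8, 2).
(Alice's choice at the node after Mid-c is never reached on this path, so it doesn't affect the outcome.)

(8, 2)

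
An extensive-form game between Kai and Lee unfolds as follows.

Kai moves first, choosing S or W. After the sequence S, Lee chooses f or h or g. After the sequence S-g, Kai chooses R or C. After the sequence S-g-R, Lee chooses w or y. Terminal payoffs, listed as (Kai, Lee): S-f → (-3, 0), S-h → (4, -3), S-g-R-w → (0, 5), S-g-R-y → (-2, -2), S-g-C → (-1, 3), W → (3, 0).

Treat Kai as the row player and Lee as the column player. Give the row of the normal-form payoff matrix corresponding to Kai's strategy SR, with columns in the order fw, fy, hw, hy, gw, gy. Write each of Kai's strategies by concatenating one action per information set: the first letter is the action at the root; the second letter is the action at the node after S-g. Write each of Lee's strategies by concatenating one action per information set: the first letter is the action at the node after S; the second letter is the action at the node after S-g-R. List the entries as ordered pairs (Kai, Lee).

vs fw: Kai plays S → Lee plays f at [S] → (-3, 0)
vs fy: Kai plays S → Lee plays f at [S] → (-3, 0)
vs hw: Kai plays S → Lee plays h at [S] → (4, -3)
vs hy: Kai plays S → Lee plays h at [S] → (4, -3)
vs gw: Kai plays S → Lee plays g at [S] → Kai plays R at [S-g] → Lee plays w at [S-g-R] → (0, 5)
vs gy: Kai plays S → Lee plays g at [S] → Kai plays R at [S-g] → Lee plays y at [S-g-R] → (-2, -2)

(-3,0) (-3,0) (4,-3) (4,-3) (0,5) (-2,-2)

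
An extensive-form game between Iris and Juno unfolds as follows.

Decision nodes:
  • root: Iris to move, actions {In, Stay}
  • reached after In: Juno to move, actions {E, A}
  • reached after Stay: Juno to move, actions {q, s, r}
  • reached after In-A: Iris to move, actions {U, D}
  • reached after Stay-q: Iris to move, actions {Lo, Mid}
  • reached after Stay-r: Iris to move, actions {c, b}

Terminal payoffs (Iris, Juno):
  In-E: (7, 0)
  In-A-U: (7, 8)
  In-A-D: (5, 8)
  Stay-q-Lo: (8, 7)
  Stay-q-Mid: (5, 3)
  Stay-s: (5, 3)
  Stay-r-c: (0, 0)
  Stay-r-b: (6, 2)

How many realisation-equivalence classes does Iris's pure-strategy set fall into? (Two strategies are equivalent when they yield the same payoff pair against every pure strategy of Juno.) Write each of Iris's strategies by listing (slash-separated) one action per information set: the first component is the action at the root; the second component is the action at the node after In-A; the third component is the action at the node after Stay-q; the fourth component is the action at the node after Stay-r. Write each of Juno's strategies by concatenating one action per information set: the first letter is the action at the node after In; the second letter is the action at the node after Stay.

Iris has 16 pure strategies: In/U/Lo/c, In/U/Lo/b, In/U/Mid/c, In/U/Mid/b, In/D/Lo/c, In/D/Lo/b, In/D/Mid/c, In/D/Mid/b, Stay/U/Lo/c, Stay/U/Lo/b, Stay/U/Mid/c, Stay/U/Mid/b, Stay/D/Lo/c, Stay/D/Lo/b, Stay/D/Mid/c, Stay/D/Mid/b. Columns: Eq, Es, Er, Aq, As, Ar.
{In/U/Lo/c, In/U/Lo/b, In/U/Mid/c, In/U/Mid/b} → row (7,0) (7,0) (7,0) (7,8) (7,8) (7,8)
{In/D/Lo/c, In/D/Lo/b, In/D/Mid/c, In/D/Mid/b} → row (7,0) (7,0) (7,0) (5,8) (5,8) (5,8)
{Stay/U/Lo/c, Stay/D/Lo/c} → row (8,7) (5,3) (0,0) (8,7) (5,3) (0,0)
{Stay/U/Lo/b, Stay/D/Lo/b} → row (8,7) (5,3) (6,2) (8,7) (5,3) (6,2)
{Stay/U/Mid/c, Stay/D/Mid/c} → row (5,3) (5,3) (0,0) (5,3) (5,3) (0,0)
{Stay/U/Mid/b, Stay/D/Mid/b} → row (5,3) (5,3) (6,2) (5,3) (5,3) (6,2)
That's 6 distinct rows out of 16 strategies.

6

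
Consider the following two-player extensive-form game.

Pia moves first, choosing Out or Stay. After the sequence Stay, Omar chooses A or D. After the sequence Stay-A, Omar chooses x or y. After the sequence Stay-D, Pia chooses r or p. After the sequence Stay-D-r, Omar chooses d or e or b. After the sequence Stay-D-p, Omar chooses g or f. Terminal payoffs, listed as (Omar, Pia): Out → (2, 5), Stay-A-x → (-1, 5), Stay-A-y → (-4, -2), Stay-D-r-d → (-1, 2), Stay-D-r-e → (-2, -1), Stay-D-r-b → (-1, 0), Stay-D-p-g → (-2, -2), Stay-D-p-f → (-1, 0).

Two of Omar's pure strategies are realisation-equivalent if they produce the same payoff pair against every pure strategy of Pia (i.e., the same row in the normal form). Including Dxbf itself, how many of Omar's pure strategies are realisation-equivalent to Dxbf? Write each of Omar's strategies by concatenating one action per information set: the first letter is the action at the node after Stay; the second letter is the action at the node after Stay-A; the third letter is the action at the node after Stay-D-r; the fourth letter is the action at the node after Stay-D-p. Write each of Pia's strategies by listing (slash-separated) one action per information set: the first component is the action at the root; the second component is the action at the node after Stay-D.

2

Row for Dxbf (columns Out/r, Out/p, Stay/r, Stay/p): (2,5) (2,5) (-1,0) (-1,0).
Under Dxbf, Omar's choice at the node after Stay-A can never be reached regardless of what Pia does, so varying those choices leaves every outcome unchanged.
Holding the reachable choices fixed and varying the unreachable one freely already gives 2 equivalent strategies.
No other strategy reproduces this row, so those 2 are the full class: Dxbf, Dybf.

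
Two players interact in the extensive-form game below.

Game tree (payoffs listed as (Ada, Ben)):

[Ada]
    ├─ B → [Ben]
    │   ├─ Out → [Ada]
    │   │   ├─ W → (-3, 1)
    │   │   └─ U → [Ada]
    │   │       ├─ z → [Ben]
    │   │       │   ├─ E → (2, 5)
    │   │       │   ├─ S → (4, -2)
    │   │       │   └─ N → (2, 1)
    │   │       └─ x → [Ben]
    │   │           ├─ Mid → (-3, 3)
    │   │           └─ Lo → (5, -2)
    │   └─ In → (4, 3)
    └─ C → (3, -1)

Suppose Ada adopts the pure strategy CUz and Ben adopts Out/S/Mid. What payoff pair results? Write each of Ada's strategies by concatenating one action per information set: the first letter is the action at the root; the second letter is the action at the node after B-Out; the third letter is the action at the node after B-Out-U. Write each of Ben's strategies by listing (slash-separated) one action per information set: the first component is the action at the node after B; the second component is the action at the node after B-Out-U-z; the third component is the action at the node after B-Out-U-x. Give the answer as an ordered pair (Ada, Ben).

(3, -1)

Trace the play path from the root:
  Ada plays C
→ terminal payoff (3, -1).
(Ada's choice at the node after B-Out is never reached on this path, so it doesn't affect the outcome.)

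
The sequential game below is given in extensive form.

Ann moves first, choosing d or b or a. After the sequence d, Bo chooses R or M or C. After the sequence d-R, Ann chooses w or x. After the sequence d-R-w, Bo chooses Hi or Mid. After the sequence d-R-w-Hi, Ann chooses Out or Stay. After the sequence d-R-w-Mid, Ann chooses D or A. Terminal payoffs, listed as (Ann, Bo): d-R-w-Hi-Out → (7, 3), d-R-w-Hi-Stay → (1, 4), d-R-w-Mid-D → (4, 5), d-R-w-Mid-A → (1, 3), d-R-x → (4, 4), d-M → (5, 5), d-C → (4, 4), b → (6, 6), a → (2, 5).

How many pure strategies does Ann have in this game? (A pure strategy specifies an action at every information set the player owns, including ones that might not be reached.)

24

Ann owns the root with actions {d, b, a} — three choices.
Ann owns the node after d-R with actions {w, x} — two choices.
Ann owns the node after d-R-w-Hi with actions {Out, Stay} — two choices.
Ann owns the node after d-R-w-Mid with actions {D, A} — two choices.
A pure strategy fixes one action at each information set independently, so the count is the product 3 × 2 × 2 × 2 = 24.
(For reference, Bo has 6 pure strategies, giving a 24×6 normal-form matrix.)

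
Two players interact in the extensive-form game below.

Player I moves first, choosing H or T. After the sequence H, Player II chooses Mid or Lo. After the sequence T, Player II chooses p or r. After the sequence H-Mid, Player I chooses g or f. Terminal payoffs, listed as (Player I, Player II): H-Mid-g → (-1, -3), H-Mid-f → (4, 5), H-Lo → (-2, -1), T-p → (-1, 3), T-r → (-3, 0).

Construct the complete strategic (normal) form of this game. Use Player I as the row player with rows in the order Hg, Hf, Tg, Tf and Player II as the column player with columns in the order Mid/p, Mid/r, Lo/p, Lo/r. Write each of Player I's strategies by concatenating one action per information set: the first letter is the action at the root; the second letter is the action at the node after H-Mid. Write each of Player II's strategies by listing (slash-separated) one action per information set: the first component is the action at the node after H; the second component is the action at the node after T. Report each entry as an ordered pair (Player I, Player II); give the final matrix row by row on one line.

Row Hg: Mid/p→(-1,-3), Mid/r→(-1,-3), Lo/p→(-2,-1), Lo/r→(-2,-1)
Row Hf: Mid/p→(4,5), Mid/r→(4,5), Lo/p→(-2,-1), Lo/r→(-2,-1)
Row Tg: Mid/p→(-1,3), Mid/r→(-3,0), Lo/p→(-1,3), Lo/r→(-3,0)
Row Tf: Mid/p→(-1,3), Mid/r→(-3,0), Lo/p→(-1,3), Lo/r→(-3,0)

Hg: (-1,-3) (-1,-3) (-2,-1) (-2,-1) | Hf: (4,5) (4,5) (-2,-1) (-2,-1) | Tg: (-1,3) (-3,0) (-1,3) (-3,0) | Tf: (-1,3) (-3,0) (-1,3) (-3,0)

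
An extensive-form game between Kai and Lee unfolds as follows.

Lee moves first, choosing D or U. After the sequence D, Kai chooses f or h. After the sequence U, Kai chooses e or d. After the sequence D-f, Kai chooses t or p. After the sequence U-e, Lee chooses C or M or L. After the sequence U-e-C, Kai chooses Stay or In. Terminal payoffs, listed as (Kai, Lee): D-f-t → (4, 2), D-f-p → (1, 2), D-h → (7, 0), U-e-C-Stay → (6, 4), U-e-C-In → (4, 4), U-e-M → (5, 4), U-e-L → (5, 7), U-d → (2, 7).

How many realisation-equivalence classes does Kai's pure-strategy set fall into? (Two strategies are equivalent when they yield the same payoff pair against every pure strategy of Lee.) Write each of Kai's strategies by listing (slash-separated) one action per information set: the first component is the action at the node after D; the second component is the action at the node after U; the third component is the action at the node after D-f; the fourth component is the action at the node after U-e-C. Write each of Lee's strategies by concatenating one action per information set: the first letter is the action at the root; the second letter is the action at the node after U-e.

Kai has 16 pure strategies: f/e/t/Stay, f/e/t/In, f/e/p/Stay, f/e/p/In, f/d/t/Stay, f/d/t/In, f/d/p/Stay, f/d/p/In, h/e/t/Stay, h/e/t/In, h/e/p/Stay, h/e/p/In, h/d/t/Stay, h/d/t/In, h/d/p/Stay, h/d/p/In. Columns: DC, DM, DL, UC, UM, UL.
{f/e/t/Stay} → row (4,2) (4,2) (4,2) (6,4) (5,4) (5,7)
{f/e/t/In} → row (4,2) (4,2) (4,2) (4,4) (5,4) (5,7)
{f/e/p/Stay} → row (1,2) (1,2) (1,2) (6,4) (5,4) (5,7)
{f/e/p/In} → row (1,2) (1,2) (1,2) (4,4) (5,4) (5,7)
{f/d/t/Stay, f/d/t/In} → row (4,2) (4,2) (4,2) (2,7) (2,7) (2,7)
{f/d/p/Stay, f/d/p/In} → row (1,2) (1,2) (1,2) (2,7) (2,7) (2,7)
{h/e/t/Stay, h/e/p/Stay} → row (7,0) (7,0) (7,0) (6,4) (5,4) (5,7)
{h/e/t/In, h/e/p/In} → row (7,0) (7,0) (7,0) (4,4) (5,4) (5,7)
{h/d/t/Stay, h/d/t/In, h/d/p/Stay, h/d/p/In} → row (7,0) (7,0) (7,0) (2,7) (2,7) (2,7)
That's 9 distinct rows out of 16 strategies.

9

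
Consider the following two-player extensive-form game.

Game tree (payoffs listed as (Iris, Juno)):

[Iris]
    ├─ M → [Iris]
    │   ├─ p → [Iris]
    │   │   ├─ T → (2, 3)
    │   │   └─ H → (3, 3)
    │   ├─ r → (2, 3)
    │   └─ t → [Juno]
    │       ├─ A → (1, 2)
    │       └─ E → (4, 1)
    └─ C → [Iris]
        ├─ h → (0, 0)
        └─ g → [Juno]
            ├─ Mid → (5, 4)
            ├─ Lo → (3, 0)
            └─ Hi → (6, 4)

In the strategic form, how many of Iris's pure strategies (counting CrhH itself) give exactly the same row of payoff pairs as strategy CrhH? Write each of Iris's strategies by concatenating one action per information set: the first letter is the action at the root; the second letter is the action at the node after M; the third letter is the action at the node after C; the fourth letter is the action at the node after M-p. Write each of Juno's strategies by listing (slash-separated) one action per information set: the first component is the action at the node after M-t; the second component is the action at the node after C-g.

Row for CrhH (columns A/Mid, A/Lo, A/Hi, E/Mid, E/Lo, E/Hi): (0,0) (0,0) (0,0) (0,0) (0,0) (0,0).
Under CrhH, Iris's choice at the node after M and at the node after M-p can never be reached regardless of what Juno does, so varying those choices leaves every outcome unchanged.
Holding the reachable choices fixed and varying the unreachable ones freely already gives 3 × 2 = 6 equivalent strategies.
No other strategy reproduces this row, so those 6 are the full class: CphT, CphH, CrhT, CrhH, CthT, CthH.

6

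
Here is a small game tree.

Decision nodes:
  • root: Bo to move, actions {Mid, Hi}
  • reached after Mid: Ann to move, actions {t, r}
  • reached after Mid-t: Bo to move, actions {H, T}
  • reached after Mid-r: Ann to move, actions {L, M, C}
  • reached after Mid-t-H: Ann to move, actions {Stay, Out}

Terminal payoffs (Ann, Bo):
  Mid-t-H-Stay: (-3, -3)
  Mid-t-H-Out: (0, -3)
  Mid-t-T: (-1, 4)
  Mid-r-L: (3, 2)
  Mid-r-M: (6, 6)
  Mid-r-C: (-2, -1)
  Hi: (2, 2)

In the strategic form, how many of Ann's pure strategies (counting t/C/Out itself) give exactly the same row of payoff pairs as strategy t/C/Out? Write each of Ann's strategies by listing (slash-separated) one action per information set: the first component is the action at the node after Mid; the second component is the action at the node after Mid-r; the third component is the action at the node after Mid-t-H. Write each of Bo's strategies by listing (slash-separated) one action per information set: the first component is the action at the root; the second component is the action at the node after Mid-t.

Row for t/C/Out (columns Mid/H, Mid/T, Hi/H, Hi/T): (0,-3) (-1,4) (2,2) (2,2).
Under t/C/Out, Ann's choice at the node after Mid-r can never be reached regardless of what Bo does, so varying those choices leaves every outcome unchanged.
Holding the reachable choices fixed and varying the unreachable one freely already gives 3 equivalent strategies.
No other strategy reproduces this row, so those 3 are the full class: t/L/Out, t/M/Out, t/C/Out.

3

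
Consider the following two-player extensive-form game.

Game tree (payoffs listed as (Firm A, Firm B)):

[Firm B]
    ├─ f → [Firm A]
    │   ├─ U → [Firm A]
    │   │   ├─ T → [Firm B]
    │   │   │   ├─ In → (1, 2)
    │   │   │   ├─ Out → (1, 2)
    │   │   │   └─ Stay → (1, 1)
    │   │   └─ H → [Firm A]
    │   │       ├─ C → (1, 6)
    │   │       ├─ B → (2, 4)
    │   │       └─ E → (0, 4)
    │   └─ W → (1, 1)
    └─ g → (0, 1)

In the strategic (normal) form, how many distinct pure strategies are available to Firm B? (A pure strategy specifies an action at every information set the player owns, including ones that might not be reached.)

6

Firm B owns the root with actions {f, g} — two choices.
Firm B owns the node after f-U-T with actions {In, Out, Stay} — three choices.
A pure strategy fixes one action at each information set independently, so the count is the product 2 × 3 = 6.
(For reference, Firm A has 12 pure strategies, giving a 6×12 normal-form matrix.)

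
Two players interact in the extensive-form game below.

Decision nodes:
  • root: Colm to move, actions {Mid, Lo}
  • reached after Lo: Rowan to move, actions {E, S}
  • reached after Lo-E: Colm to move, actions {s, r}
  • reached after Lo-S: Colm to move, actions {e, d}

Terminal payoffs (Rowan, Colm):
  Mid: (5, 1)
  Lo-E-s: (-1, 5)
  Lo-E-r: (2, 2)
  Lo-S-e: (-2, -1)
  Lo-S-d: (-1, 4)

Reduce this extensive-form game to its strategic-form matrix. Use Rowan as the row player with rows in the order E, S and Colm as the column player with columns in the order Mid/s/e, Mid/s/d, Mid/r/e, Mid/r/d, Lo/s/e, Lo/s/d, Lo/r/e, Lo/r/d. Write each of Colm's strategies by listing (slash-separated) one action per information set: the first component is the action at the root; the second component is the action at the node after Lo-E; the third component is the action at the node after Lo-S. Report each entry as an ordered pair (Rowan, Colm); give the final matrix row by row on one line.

E: (5,1) (5,1) (5,1) (5,1) (-1,5) (-1,5) (2,2) (2,2) | S: (5,1) (5,1) (5,1) (5,1) (-2,-1) (-1,4) (-2,-1) (-1,4)

Row E: Mid/s/e→(5,1), Mid/s/d→(5,1), Mid/r/e→(5,1), Mid/r/d→(5,1), Lo/s/e→(-1,5), Lo/s/d→(-1,5), Lo/r/e→(2,2), Lo/r/d→(2,2)
Row S: Mid/s/e→(5,1), Mid/s/d→(5,1), Mid/r/e→(5,1), Mid/r/d→(5,1), Lo/s/e→(-2,-1), Lo/s/d→(-1,4), Lo/r/e→(-2,-1), Lo/r/d→(-1,4)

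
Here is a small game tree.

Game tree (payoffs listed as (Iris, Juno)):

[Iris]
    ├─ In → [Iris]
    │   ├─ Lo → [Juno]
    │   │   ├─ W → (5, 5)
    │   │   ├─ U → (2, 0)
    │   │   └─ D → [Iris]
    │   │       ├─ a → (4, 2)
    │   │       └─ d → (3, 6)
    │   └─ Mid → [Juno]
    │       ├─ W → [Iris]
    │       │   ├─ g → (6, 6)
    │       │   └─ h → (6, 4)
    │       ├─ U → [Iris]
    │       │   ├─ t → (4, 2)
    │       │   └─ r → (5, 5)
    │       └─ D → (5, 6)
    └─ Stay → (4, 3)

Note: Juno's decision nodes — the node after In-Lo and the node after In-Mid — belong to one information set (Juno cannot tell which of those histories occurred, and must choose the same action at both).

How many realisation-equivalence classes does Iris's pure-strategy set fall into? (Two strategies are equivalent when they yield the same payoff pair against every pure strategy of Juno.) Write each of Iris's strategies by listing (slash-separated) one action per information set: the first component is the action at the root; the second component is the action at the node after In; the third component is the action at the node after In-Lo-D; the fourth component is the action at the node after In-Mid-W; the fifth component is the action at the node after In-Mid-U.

7

Iris has 32 pure strategies: In/Lo/a/g/t, In/Lo/a/g/r, In/Lo/a/h/t, In/Lo/a/h/r, In/Lo/d/g/t, In/Lo/d/g/r, In/Lo/d/h/t, In/Lo/d/h/r, In/Mid/a/g/t, In/Mid/a/g/r, In/Mid/a/h/t, In/Mid/a/h/r, In/Mid/d/g/t, In/Mid/d/g/r, In/Mid/d/h/t, In/Mid/d/h/r, Stay/Lo/a/g/t, Stay/Lo/a/g/r, Stay/Lo/a/h/t, Stay/Lo/a/h/r, Stay/Lo/d/g/t, Stay/Lo/d/g/r, Stay/Lo/d/h/t, Stay/Lo/d/h/r, Stay/Mid/a/g/t, Stay/Mid/a/g/r, Stay/Mid/a/h/t, Stay/Mid/a/h/r, Stay/Mid/d/g/t, Stay/Mid/d/g/r, Stay/Mid/d/h/t, Stay/Mid/d/h/r. Columns: W, U, D.
{In/Lo/a/g/t, In/Lo/a/g/r, In/Lo/a/h/t, In/Lo/a/h/r} → row (5,5) (2,0) (4,2)
{In/Lo/d/g/t, In/Lo/d/g/r, In/Lo/d/h/t, In/Lo/d/h/r} → row (5,5) (2,0) (3,6)
{In/Mid/a/g/t, In/Mid/d/g/t} → row (6,6) (4,2) (5,6)
{In/Mid/a/g/r, In/Mid/d/g/r} → row (6,6) (5,5) (5,6)
{In/Mid/a/h/t, In/Mid/d/h/t} → row (6,4) (4,2) (5,6)
{In/Mid/a/h/r, In/Mid/d/h/r} → row (6,4) (5,5) (5,6)
{Stay/Lo/a/g/t, Stay/Lo/a/g/r, Stay/Lo/a/h/t, Stay/Lo/a/h/r, Stay/Lo/d/g/t, Stay/Lo/d/g/r, Stay/Lo/d/h/t, Stay/Lo/d/h/r, Stay/Mid/a/g/t, Stay/Mid/a/g/r, Stay/Mid/a/h/t, Stay/Mid/a/h/r, Stay/Mid/d/g/t, Stay/Mid/d/g/r, Stay/Mid/d/h/t, Stay/Mid/d/h/r} → row (4,3) (4,3) (4,3)
That's 7 distinct rows out of 32 strategies.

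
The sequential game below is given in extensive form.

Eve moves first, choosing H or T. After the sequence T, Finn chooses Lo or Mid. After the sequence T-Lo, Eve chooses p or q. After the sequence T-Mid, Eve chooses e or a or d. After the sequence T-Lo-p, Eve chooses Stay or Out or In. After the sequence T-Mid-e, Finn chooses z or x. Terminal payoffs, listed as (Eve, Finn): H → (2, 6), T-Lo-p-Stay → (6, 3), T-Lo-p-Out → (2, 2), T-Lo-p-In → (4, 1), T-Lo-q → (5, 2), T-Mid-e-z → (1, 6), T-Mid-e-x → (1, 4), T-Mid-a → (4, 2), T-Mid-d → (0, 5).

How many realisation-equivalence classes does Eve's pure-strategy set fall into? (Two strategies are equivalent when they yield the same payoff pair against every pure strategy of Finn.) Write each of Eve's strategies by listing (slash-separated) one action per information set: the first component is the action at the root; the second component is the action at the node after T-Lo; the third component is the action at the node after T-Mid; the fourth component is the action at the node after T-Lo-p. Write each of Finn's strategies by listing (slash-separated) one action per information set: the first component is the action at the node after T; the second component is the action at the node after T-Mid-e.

Eve has 36 pure strategies: H/p/e/Stay, H/p/e/Out, H/p/e/In, H/p/a/Stay, H/p/a/Out, H/p/a/In, H/p/d/Stay, H/p/d/Out, H/p/d/In, H/q/e/Stay, H/q/e/Out, H/q/e/In, H/q/a/Stay, H/q/a/Out, H/q/a/In, H/q/d/Stay, H/q/d/Out, H/q/d/In, T/p/e/Stay, T/p/e/Out, T/p/e/In, T/p/a/Stay, T/p/a/Out, T/p/a/In, T/p/d/Stay, T/p/d/Out, T/p/d/In, T/q/e/Stay, T/q/e/Out, T/q/e/In, T/q/a/Stay, T/q/a/Out, T/q/a/In, T/q/d/Stay, T/q/d/Out, T/q/d/In. Columns: Lo/z, Lo/x, Mid/z, Mid/x.
{H/p/e/Stay, H/p/e/Out, H/p/e/In, H/p/a/Stay, H/p/a/Out, H/p/a/In, H/p/d/Stay, H/p/d/Out, H/p/d/In, H/q/e/Stay, H/q/e/Out, H/q/e/In, H/q/a/Stay, H/q/a/Out, H/q/a/In, H/q/d/Stay, H/q/d/Out, H/q/d/In} → row (2,6) (2,6) (2,6) (2,6)
{T/p/e/Stay} → row (6,3) (6,3) (1,6) (1,4)
{T/p/e/Out} → row (2,2) (2,2) (1,6) (1,4)
{T/p/e/In} → row (4,1) (4,1) (1,6) (1,4)
{T/p/a/Stay} → row (6,3) (6,3) (4,2) (4,2)
{T/p/a/Out} → row (2,2) (2,2) (4,2) (4,2)
{T/p/a/In} → row (4,1) (4,1) (4,2) (4,2)
{T/p/d/Stay} → row (6,3) (6,3) (0,5) (0,5)
{T/p/d/Out} → row (2,2) (2,2) (0,5) (0,5)
{T/p/d/In} → row (4,1) (4,1) (0,5) (0,5)
{T/q/e/Stay, T/q/e/Out, T/q/e/In} → row (5,2) (5,2) (1,6) (1,4)
{T/q/a/Stay, T/q/a/Out, T/q/a/In} → row (5,2) (5,2) (4,2) (4,2)
{T/q/d/Stay, T/q/d/Out, T/q/d/In} → row (5,2) (5,2) (0,5) (0,5)
That's 13 distinct rows out of 36 strategies.

13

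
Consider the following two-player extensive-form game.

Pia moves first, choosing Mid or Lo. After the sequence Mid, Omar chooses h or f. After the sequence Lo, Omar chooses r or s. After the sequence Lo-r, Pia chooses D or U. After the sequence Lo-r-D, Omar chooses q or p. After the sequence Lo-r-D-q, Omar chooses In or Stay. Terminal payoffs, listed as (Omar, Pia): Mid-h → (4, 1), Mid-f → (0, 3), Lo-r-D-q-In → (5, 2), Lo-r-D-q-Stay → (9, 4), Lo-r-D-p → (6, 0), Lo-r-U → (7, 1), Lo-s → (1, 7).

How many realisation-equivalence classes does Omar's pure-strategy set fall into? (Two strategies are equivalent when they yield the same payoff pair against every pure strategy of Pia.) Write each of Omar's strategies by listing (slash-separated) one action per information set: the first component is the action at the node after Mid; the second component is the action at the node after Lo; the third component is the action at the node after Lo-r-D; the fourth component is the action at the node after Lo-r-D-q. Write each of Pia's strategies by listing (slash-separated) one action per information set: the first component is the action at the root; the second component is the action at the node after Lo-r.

8

Omar has 16 pure strategies: h/r/q/In, h/r/q/Stay, h/r/p/In, h/r/p/Stay, h/s/q/In, h/s/q/Stay, h/s/p/In, h/s/p/Stay, f/r/q/In, f/r/q/Stay, f/r/p/In, f/r/p/Stay, f/s/q/In, f/s/q/Stay, f/s/p/In, f/s/p/Stay. Columns: Mid/D, Mid/U, Lo/D, Lo/U.
{h/r/q/In} → row (4,1) (4,1) (5,2) (7,1)
{h/r/q/Stay} → row (4,1) (4,1) (9,4) (7,1)
{h/r/p/In, h/r/p/Stay} → row (4,1) (4,1) (6,0) (7,1)
{h/s/q/In, h/s/q/Stay, h/s/p/In, h/s/p/Stay} → row (4,1) (4,1) (1,7) (1,7)
{f/r/q/In} → row (0,3) (0,3) (5,2) (7,1)
{f/r/q/Stay} → row (0,3) (0,3) (9,4) (7,1)
{f/r/p/In, f/r/p/Stay} → row (0,3) (0,3) (6,0) (7,1)
{f/s/q/In, f/s/q/Stay, f/s/p/In, f/s/p/Stay} → row (0,3) (0,3) (1,7) (1,7)
That's 8 distinct rows out of 16 strategies.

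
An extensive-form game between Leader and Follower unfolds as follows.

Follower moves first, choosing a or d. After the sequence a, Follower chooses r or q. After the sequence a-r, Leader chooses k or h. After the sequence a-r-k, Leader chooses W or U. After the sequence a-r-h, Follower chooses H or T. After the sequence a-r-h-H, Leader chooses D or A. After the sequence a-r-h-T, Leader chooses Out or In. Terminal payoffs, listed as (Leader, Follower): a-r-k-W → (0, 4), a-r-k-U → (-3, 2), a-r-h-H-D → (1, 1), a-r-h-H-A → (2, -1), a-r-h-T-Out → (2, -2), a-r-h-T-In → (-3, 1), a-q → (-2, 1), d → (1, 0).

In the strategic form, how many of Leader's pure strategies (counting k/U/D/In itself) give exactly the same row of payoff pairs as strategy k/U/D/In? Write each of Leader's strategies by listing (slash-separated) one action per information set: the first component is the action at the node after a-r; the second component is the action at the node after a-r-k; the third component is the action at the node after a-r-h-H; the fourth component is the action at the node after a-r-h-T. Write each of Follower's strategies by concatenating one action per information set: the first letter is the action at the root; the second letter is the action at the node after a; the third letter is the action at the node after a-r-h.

4

Row for k/U/D/In (columns arH, arT, aqH, aqT, drH, drT, dqH, dqT): (-3,2) (-3,2) (-2,1) (-2,1) (1,0) (1,0) (1,0) (1,0).
Under k/U/D/In, Leader's choice at the node after a-r-h-H and at the node after a-r-h-T can never be reached regardless of what Follower does, so varying those choices leaves every outcome unchanged.
Holding the reachable choices fixed and varying the unreachable ones freely already gives 2 × 2 = 4 equivalent strategies.
No other strategy reproduces this row, so those 4 are the full class: k/U/D/Out, k/U/D/In, k/U/A/Out, k/U/A/In.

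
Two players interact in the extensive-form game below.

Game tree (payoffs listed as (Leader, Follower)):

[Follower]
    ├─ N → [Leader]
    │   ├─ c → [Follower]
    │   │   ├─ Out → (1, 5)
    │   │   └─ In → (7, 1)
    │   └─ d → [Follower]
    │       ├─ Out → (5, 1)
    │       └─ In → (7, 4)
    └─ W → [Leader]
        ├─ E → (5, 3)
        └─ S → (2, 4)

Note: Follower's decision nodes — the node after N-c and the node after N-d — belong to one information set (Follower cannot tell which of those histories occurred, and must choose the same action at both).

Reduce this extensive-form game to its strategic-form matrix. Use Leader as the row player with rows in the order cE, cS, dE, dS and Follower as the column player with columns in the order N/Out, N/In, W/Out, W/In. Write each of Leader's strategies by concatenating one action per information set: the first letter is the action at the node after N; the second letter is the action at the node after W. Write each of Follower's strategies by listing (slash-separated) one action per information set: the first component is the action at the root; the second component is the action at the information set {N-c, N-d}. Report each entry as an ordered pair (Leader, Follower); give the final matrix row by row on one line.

        N/Out     N/In    W/Out     W/In
  cE    (1,5)    (7,1)    (5,3)    (5,3)
  cS    (1,5)    (7,1)    (2,4)    (2,4)
  dE    (5,1)    (7,4)    (5,3)    (5,3)
  dS    (5,1)    (7,4)    (2,4)    (2,4)

cE: (1,5) (7,1) (5,3) (5,3) | cS: (1,5) (7,1) (2,4) (2,4) | dE: (5,1) (7,4) (5,3) (5,3) | dS: (5,1) (7,4) (2,4) (2,4)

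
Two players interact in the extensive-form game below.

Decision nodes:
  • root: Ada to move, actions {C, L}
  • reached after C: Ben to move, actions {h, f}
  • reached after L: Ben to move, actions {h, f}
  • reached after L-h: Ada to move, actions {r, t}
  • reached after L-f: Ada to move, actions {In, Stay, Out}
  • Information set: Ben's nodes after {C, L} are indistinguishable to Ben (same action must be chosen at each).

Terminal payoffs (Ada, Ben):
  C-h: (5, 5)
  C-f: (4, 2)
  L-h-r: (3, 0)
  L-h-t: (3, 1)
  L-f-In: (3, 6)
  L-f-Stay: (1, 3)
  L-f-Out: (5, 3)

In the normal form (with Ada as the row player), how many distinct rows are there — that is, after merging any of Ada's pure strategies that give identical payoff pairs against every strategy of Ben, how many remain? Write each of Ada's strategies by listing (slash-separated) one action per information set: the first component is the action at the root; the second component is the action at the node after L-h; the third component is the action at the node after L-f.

7

Ada has 12 pure strategies: C/r/In, C/r/Stay, C/r/Out, C/t/In, C/t/Stay, C/t/Out, L/r/In, L/r/Stay, L/r/Out, L/t/In, L/t/Stay, L/t/Out. Columns: h, f.
{C/r/In, C/r/Stay, C/r/Out, C/t/In, C/t/Stay, C/t/Out} → row (5,5) (4,2)
{L/r/In} → row (3,0) (3,6)
{L/r/Stay} → row (3,0) (1,3)
{L/r/Out} → row (3,0) (5,3)
{L/t/In} → row (3,1) (3,6)
{L/t/Stay} → row (3,1) (1,3)
{L/t/Out} → row (3,1) (5,3)
That's 7 distinct rows out of 12 strategies.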